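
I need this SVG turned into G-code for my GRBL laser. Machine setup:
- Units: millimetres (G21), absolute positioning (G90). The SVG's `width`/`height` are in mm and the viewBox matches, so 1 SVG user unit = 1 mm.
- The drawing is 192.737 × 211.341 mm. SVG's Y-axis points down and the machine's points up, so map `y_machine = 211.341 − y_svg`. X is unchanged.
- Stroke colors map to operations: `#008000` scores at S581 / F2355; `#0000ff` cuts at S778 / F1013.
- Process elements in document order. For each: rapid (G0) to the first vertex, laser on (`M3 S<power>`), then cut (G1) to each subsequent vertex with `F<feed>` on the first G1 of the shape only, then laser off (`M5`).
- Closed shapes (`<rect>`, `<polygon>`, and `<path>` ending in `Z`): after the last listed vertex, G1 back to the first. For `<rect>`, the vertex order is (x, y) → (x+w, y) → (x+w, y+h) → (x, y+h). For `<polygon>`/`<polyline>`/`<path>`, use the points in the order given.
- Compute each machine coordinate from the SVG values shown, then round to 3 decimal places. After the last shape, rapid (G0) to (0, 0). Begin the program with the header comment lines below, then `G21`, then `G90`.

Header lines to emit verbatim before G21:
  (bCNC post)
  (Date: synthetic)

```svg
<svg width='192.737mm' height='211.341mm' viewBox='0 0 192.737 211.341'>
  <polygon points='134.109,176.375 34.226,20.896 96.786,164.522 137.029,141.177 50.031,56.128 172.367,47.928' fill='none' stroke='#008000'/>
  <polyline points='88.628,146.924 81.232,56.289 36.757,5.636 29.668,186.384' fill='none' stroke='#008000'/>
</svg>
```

viewBox `0 0 192.737 211.341` with mm width/height → 1 unit = 1 mm. Flip: y_m = 211.341 − y_svg.

**Shape 1** — `<polygon>` closed polygon, stroke `#008000` → score (S581, F2355). Machine vertices: (134.109,34.966) → (34.226,190.445) → (96.786,46.819) → (137.029,70.164) → (50.031,155.213) → (172.367,163.413) → (134.109,34.966). Closed: final G1 returns to the first vertex.

**Shape 2** — `<polyline>` open polyline, stroke `#008000` → score (S581, F2355). Machine vertices: (88.628,64.417) → (81.232,155.052) → (36.757,205.705) → (29.668,24.957). Open path.

(bCNC post)
(Date: synthetic)
G21
G90
G0 X134.109 Y34.966
M3 S581
G1 X34.226 Y190.445 F2355
G1 X96.786 Y46.819
G1 X137.029 Y70.164
G1 X50.031 Y155.213
G1 X172.367 Y163.413
G1 X134.109 Y34.966
M5
G0 X88.628 Y64.417
M3 S581
G1 X81.232 Y155.052 F2355
G1 X36.757 Y205.705
G1 X29.668 Y24.957
M5
G0 X0.000 Y0.000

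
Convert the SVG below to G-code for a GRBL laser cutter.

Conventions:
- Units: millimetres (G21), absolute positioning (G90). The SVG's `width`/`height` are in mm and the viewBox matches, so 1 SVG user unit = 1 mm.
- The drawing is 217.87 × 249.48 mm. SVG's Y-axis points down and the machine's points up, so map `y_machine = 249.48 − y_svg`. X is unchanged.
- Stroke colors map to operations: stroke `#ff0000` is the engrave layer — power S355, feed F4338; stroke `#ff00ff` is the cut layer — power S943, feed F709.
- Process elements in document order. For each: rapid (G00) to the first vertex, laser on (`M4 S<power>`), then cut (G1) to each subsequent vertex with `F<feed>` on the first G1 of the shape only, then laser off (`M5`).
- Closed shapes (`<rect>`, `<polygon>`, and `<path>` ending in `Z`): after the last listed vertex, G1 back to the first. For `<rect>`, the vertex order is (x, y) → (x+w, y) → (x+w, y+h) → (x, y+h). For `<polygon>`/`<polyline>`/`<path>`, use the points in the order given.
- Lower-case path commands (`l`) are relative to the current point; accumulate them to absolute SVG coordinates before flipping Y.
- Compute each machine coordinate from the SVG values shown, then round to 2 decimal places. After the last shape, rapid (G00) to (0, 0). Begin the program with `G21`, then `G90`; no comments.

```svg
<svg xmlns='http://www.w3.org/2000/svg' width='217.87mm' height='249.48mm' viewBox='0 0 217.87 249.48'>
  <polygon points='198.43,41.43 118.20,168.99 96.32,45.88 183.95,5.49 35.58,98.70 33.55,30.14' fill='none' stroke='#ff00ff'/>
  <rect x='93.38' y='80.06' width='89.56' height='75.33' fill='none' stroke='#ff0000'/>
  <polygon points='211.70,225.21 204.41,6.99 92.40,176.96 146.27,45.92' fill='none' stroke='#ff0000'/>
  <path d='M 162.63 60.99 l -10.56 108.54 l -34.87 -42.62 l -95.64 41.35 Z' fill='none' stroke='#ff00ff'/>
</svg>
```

G21
G90
G00 X198.43 Y208.05
M4 S943
G1 X118.20 Y80.49 F709
G1 X96.32 Y203.60
G1 X183.95 Y243.99
G1 X35.58 Y150.78
G1 X33.55 Y219.34
G1 X198.43 Y208.05
M5
G00 X93.38 Y169.42
M4 S355
G1 X182.94 Y169.42 F4338
G1 X182.94 Y94.09
G1 X93.38 Y94.09
G1 X93.38 Y169.42
M5
G00 X211.70 Y24.27
M4 S355
G1 X204.41 Y242.49 F4338
G1 X92.40 Y72.52
G1 X146.27 Y203.56
G1 X211.70 Y24.27
M5
G00 X162.63 Y188.49
M4 S943
G1 X152.07 Y79.95 F709
G1 X117.20 Y122.57
G1 X21.56 Y81.22
G1 X162.63 Y188.49
M5
G00 X0.00 Y0.00

viewBox `0 0 217.87 249.48` with mm width/height → 1 unit = 1 mm. Flip: y_m = 249.48 − y_svg.

**Shape 1** — `<polygon>` closed polygon, stroke `#ff00ff` → cut (S943, F709). Machine vertices: (198.43,208.05) → (118.20,80.49) → (96.32,203.60) → (183.95,243.99) → (35.58,150.78) → (33.55,219.34) → (198.43,208.05). Closed: final G1 returns to the first vertex.

**Shape 2** — `<rect>` rectangle, stroke `#ff0000` → engrave (S355, F4338). Machine vertices: (93.38,169.42) → (182.94,169.42) → (182.94,94.09) → (93.38,94.09) → (93.38,169.42). Closed: final G1 returns to the first vertex.

**Shape 3** — `<polygon>` closed polygon, stroke `#ff0000` → engrave (S355, F4338). Machine vertices: (211.70,24.27) → (204.41,242.49) → (92.40,72.52) → (146.27,203.56) → (211.70,24.27). Closed: final G1 returns to the first vertex.

**Shape 4** — `<path>` closed polygon, stroke `#ff00ff` → cut (S943, F709). Machine vertices: (162.63,188.49) → (152.07,79.95) → (117.20,122.57) → (21.56,81.22) → (162.63,188.49). Closed: final G1 returns to the first vertex.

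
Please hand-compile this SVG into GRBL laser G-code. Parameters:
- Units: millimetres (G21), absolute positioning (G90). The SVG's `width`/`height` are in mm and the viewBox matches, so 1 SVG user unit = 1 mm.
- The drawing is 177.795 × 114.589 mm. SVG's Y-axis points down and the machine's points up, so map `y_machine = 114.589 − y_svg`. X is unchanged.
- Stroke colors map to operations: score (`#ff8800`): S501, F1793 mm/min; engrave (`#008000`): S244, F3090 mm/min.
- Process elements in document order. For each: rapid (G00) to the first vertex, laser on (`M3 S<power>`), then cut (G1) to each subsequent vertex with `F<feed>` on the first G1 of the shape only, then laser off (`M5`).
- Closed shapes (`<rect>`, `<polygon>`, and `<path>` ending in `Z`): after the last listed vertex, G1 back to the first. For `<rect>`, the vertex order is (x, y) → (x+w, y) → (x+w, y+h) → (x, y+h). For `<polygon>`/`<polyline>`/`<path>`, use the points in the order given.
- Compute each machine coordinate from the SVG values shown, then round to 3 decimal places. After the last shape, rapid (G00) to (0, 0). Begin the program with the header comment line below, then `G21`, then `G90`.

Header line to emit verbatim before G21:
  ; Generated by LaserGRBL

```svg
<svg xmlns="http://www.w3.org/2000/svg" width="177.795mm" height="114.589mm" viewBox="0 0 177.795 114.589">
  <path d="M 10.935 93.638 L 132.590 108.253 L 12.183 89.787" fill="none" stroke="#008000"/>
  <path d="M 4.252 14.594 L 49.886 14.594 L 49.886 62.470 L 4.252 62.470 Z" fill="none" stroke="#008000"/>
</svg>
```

; Generated by LaserGRBL
G21
G90
G00 X10.935 Y20.951
M3 S244
G1 X132.590 Y6.336 F3090
G1 X12.183 Y24.802
M5
G00 X4.252 Y99.995
M3 S244
G1 X49.886 Y99.995 F3090
G1 X49.886 Y52.119
G1 X4.252 Y52.119
G1 X4.252 Y99.995
M5
G00 X0.000 Y0.000

Since the viewBox matches the mm dimensions, user units are millimetres directly. The only transform is the Y-flip y_m = 114.589 − y_svg.

Shape 1 is a open polyline drawn with `<path>`. Its stroke #008000 means engrave at S244, F3090. After flipping Y the toolpath is (10.935,20.951) → (132.590,6.336) → (12.183,24.802).

Shape 2 is a rectangle drawn with `<path>`. Its stroke #008000 means engrave at S244, F3090. After flipping Y the toolpath is (4.252,99.995) → (49.886,99.995) → (49.886,52.119) → (4.252,52.119) → (4.252,99.995), returning to the start.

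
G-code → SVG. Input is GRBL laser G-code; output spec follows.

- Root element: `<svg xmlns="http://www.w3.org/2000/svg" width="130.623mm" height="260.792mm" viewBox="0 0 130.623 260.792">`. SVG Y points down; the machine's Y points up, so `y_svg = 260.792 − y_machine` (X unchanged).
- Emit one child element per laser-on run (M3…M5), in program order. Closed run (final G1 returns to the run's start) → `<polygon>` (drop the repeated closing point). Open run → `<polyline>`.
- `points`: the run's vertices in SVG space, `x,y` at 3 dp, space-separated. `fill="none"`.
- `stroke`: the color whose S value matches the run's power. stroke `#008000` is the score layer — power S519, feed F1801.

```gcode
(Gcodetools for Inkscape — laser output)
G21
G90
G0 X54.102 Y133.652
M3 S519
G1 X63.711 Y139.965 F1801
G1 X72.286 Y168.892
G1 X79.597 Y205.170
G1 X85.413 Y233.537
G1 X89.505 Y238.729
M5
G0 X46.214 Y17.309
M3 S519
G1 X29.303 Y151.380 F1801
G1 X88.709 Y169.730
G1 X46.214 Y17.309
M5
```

y_svg = 260.792 − y_m. Every run uses S519, so all elements get stroke `#008000` (score).

[1] open run; points: 54.102,127.140 63.711,120.827 72.286,91.900 79.597,55.622 85.413,27.255 89.505,22.063

[2] closed run; points: 46.214,243.483 29.303,109.412 88.709,91.062

<svg xmlns="http://www.w3.org/2000/svg" width="130.623mm" height="260.792mm" viewBox="0 0 130.623 260.792">
  <polyline points="54.102,127.140 63.711,120.827 72.286,91.900 79.597,55.622 85.413,27.255 89.505,22.063" fill="none" stroke="#008000"/>
  <polygon points="46.214,243.483 29.303,109.412 88.709,91.062" fill="none" stroke="#008000"/>
</svg>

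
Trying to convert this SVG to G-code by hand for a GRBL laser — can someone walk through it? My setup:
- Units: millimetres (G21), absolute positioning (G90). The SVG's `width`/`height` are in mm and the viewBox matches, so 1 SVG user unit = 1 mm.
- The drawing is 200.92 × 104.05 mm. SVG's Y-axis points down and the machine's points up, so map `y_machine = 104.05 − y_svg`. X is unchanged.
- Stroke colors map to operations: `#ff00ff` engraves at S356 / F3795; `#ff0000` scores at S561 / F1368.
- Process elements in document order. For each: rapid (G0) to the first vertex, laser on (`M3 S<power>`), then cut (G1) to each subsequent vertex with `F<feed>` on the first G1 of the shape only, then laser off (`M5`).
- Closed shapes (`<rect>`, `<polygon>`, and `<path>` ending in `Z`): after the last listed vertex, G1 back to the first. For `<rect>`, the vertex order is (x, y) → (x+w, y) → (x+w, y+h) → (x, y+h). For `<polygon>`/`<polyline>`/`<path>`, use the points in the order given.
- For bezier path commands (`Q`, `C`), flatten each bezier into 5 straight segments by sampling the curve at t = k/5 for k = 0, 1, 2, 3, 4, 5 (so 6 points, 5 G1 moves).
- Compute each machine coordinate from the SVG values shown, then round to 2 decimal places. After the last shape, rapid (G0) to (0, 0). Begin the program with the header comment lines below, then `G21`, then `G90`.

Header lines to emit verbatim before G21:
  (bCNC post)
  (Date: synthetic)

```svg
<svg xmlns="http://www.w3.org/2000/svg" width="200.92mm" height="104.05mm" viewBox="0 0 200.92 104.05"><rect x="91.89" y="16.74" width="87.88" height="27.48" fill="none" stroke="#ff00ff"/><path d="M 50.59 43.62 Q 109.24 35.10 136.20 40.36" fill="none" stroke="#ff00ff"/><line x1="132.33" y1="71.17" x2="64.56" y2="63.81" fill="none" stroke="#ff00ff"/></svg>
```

(bCNC post)
(Date: synthetic)
G21
G90
G0 X91.89 Y87.31
M3 S356
G1 X179.77 Y87.31 F3795
G1 X179.77 Y59.83
G1 X91.89 Y59.83
G1 X91.89 Y87.31
M5
G0 X50.59 Y60.43
M3 S356
G1 X72.78 Y63.29 F3795
G1 X92.44 Y65.04
G1 X109.56 Y65.69
G1 X124.15 Y65.24
G1 X136.20 Y63.69
M5
G0 X132.33 Y32.88
M3 S356
G1 X64.56 Y40.24 F3795
M5
G0 X0.00 Y0.00

1 u = 1 mm; y_m = 104.05 − y.

[1] `<rect>` rectangle, #ff00ff→engrave S356 F3795: (91.89,87.31) → (179.77,87.31) → (179.77,59.83) → (91.89,59.83) → (91.89,87.31) (closed)

[2] `<path>` quadratic bezier, #ff00ff→engrave S356 F3795: (50.59,60.43) → (72.78,63.29) → (92.44,65.04) → (109.56,65.69) → (124.15,65.24) → (136.20,63.69)

[3] `<line>` line segment, #ff00ff→engrave S356 F3795: (132.33,32.88) → (64.56,40.24)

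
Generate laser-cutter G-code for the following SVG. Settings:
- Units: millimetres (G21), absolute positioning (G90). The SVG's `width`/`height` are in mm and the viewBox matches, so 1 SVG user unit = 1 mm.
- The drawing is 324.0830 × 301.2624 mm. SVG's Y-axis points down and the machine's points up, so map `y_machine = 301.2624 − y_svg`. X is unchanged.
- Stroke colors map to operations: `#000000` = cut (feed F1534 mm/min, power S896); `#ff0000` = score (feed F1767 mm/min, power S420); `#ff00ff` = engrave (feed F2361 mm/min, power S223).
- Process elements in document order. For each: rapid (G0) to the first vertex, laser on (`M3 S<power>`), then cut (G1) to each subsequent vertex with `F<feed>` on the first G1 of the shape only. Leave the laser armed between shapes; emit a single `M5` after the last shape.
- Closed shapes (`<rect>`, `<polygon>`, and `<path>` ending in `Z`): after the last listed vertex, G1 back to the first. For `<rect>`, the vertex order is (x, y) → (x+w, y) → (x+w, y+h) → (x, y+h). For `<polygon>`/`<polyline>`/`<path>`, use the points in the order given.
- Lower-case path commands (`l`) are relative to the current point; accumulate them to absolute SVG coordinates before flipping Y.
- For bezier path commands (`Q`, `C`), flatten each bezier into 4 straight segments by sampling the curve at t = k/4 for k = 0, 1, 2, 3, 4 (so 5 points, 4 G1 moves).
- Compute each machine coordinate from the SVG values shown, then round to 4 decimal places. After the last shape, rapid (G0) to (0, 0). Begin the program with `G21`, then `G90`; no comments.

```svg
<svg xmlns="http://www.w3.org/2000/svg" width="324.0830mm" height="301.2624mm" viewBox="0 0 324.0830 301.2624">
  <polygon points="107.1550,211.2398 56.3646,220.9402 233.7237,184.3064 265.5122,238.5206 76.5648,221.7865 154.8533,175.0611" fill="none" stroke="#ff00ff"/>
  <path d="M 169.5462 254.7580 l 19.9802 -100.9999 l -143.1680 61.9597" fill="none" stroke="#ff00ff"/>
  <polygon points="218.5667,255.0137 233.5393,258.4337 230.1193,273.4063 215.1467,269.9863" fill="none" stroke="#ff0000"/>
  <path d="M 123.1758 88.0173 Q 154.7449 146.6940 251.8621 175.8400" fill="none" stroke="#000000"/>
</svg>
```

1 u = 1 mm; y_m = 301.2624 − y.

[1] `<polygon>` closed polygon, #ff00ff→engrave S223 F2361: (107.1550,90.0226) → (56.3646,80.3222) → (233.7237,116.9560) → (265.5122,62.7418) → (76.5648,79.4759) → (154.8533,126.2013) → (107.1550,90.0226) (closed)

[2] `<path>` open polyline, #ff00ff→engrave S223 F2361: (169.5462,46.5044) → (189.5264,147.5043) → (46.3584,85.5446)

[3] `<polygon>` regular polygon, #ff0000→score S420 F1767: (218.5667,46.2487) → (233.5393,42.8287) → (230.1193,27.8561) → (215.1467,31.2761) → (218.5667,46.2487) (closed)

[4] `<path>` quadratic bezier, #000000→cut S896 F1534: (123.1758,213.2451) → (143.0571,185.7524) → (171.1319,161.9511) → (207.4003,141.8411) → (251.8621,125.4224)

G21
G90
G0 X107.1550 Y90.0226
M3 S223
G1 X56.3646 Y80.3222 F2361
G1 X233.7237 Y116.9560
G1 X265.5122 Y62.7418
G1 X76.5648 Y79.4759
G1 X154.8533 Y126.2013
G1 X107.1550 Y90.0226
G0 X169.5462 Y46.5044
M3 S223
G1 X189.5264 Y147.5043 F2361
G1 X46.3584 Y85.5446
G0 X218.5667 Y46.2487
M3 S420
G1 X233.5393 Y42.8287 F1767
G1 X230.1193 Y27.8561
G1 X215.1467 Y31.2761
G1 X218.5667 Y46.2487
G0 X123.1758 Y213.2451
M3 S896
G1 X143.0571 Y185.7524 F1534
G1 X171.1319 Y161.9511
G1 X207.4003 Y141.8411
G1 X251.8621 Y125.4224
M5
G0 X0.0000 Y0.0000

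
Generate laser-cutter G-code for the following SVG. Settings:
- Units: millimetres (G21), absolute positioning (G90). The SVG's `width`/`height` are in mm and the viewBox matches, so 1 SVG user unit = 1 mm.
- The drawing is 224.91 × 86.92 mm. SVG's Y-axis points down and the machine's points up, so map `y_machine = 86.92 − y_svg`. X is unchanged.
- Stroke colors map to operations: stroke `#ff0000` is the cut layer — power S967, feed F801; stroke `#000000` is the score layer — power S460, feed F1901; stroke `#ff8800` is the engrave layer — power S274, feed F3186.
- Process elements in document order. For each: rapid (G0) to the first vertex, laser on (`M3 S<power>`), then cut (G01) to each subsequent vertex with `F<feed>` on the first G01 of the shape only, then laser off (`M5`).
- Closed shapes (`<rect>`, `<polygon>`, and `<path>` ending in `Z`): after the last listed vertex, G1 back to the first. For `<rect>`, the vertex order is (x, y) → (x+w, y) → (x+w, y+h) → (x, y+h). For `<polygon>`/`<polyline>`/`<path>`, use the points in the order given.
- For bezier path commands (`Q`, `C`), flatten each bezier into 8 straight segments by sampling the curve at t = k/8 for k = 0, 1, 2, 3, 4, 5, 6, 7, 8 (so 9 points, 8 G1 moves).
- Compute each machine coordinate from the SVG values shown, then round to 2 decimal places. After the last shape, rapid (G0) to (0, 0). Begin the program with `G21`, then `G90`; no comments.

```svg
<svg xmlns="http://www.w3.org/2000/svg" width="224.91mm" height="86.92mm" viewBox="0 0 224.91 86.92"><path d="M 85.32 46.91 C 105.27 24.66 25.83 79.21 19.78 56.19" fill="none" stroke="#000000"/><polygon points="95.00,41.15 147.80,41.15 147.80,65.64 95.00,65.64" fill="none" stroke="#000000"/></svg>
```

G21
G90
G0 X85.32 Y40.01
M3 S460
G01 X88.48 Y45.06 F1901
G01 X84.35 Y44.71
G01 X74.95 Y40.78
G01 X62.30 Y35.08
G01 X48.44 Y29.42
G01 X35.38 Y25.60
G01 X25.15 Y25.43
G01 X19.78 Y30.73
M5
G0 X95.00 Y45.77
M3 S460
G01 X147.80 Y45.77 F1901
G01 X147.80 Y21.28
G01 X95.00 Y21.28
G01 X95.00 Y45.77
M5
G0 X0.00 Y0.00

1 u = 1 mm; y_m = 86.92 − y.

[1] `<path>` cubic bezier, #000000→score S460 F1901: (85.32,40.01) → (88.48,45.06) → (84.35,44.71) → (74.95,40.78) → (62.30,35.08) → (48.44,29.42) → (35.38,25.60) → (25.15,25.43) → (19.78,30.73)

[2] `<polygon>` rectangle, #000000→score S460 F1901: (95.00,45.77) → (147.80,45.77) → (147.80,21.28) → (95.00,21.28) → (95.00,45.77) (closed)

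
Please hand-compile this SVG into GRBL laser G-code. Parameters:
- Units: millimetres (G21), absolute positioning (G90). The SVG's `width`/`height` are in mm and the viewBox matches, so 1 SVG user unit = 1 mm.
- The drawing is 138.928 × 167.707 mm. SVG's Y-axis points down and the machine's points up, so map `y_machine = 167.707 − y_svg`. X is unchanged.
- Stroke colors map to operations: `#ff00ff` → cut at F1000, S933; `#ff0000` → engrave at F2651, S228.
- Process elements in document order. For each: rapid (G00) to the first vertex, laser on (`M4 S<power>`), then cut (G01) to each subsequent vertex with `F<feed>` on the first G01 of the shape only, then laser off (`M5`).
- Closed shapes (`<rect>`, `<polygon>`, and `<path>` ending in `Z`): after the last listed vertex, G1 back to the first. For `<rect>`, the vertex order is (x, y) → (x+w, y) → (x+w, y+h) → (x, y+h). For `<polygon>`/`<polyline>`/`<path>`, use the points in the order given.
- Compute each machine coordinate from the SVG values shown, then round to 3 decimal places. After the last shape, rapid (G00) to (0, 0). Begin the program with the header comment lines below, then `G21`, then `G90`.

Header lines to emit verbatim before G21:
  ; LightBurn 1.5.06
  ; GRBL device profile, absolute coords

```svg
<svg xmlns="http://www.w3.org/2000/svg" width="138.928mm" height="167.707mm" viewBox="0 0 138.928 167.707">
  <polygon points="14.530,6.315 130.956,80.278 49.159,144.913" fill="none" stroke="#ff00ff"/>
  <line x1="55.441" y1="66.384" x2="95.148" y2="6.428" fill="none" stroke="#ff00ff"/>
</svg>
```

viewBox `0 0 138.928 167.707` with mm width/height → 1 unit = 1 mm. Flip: y_m = 167.707 − y_svg.

**Shape 1** — `<polygon>` closed polygon, stroke `#ff00ff` → cut (S933, F1000). Machine vertices: (14.530,161.392) → (130.956,87.429) → (49.159,22.794) → (14.530,161.392). Closed: final G1 returns to the first vertex.

**Shape 2** — `<line>` line segment, stroke `#ff00ff` → cut (S933, F1000). Machine vertices: (55.441,101.323) → (95.148,161.279). Open path.

; LightBurn 1.5.06
; GRBL device profile, absolute coords
G21
G90
G00 X14.530 Y161.392
M4 S933
G01 X130.956 Y87.429 F1000
G01 X49.159 Y22.794
G01 X14.530 Y161.392
M5
G00 X55.441 Y101.323
M4 S933
G01 X95.148 Y161.279 F1000
M5
G00 X0.000 Y0.000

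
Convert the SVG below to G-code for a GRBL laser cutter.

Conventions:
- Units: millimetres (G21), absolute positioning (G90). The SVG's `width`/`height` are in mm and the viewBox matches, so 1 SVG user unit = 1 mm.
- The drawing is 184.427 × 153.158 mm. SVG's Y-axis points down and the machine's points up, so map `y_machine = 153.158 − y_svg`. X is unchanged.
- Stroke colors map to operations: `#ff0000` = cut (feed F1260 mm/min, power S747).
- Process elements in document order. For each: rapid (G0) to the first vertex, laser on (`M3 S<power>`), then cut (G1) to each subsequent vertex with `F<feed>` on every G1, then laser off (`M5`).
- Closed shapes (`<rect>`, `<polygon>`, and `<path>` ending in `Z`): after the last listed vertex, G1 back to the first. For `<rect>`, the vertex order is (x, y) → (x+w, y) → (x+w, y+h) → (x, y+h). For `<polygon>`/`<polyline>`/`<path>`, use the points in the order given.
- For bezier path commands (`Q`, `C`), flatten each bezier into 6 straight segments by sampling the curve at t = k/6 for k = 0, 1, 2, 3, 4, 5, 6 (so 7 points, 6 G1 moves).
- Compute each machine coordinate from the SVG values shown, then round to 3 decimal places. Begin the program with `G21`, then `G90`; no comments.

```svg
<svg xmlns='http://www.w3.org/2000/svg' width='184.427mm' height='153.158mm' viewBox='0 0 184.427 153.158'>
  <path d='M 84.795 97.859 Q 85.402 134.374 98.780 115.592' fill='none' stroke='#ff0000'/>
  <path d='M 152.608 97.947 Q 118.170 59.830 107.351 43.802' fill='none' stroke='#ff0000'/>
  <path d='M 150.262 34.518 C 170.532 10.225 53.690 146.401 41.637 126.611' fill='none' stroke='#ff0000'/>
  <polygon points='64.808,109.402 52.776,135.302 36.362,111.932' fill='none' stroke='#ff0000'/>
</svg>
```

1 u = 1 mm; y_m = 153.158 − y.

[1] `<path>` quadratic bezier, #ff0000→cut S747 F1260: (84.795,55.299) → (85.352,44.663) → (86.619,37.100) → (88.595,32.608) → (91.280,31.189) → (94.675,32.841) → (98.780,37.566)

[2] `<path>` quadratic bezier, #ff0000→cut S747 F1260: (152.608,55.211) → (141.785,67.303) → (132.274,78.168) → (124.075,87.806) → (117.188,96.216) → (111.613,103.400) → (107.351,109.356)

[3] `<path>` cubic bezier, #ff0000→cut S747 F1260: (150.262,118.640) → (150.091,118.879) → (133.787,101.163) → (108.071,74.282) → (79.660,47.026) → (55.276,28.184) → (41.637,26.547)

[4] `<polygon>` regular polygon, #ff0000→cut S747 F1260: (64.808,43.756) → (52.776,17.856) → (36.362,41.226) → (64.808,43.756) (closed)

G21
G90
G0 X84.795 Y55.299
M3 S747
G1 X85.352 Y44.663 F1260
G1 X86.619 Y37.100 F1260
G1 X88.595 Y32.608 F1260
G1 X91.280 Y31.189 F1260
G1 X94.675 Y32.841 F1260
G1 X98.780 Y37.566 F1260
M5
G0 X152.608 Y55.211
M3 S747
G1 X141.785 Y67.303 F1260
G1 X132.274 Y78.168 F1260
G1 X124.075 Y87.806 F1260
G1 X117.188 Y96.216 F1260
G1 X111.613 Y103.400 F1260
G1 X107.351 Y109.356 F1260
M5
G0 X150.262 Y118.640
M3 S747
G1 X150.091 Y118.879 F1260
G1 X133.787 Y101.163 F1260
G1 X108.071 Y74.282 F1260
G1 X79.660 Y47.026 F1260
G1 X55.276 Y28.184 F1260
G1 X41.637 Y26.547 F1260
M5
G0 X64.808 Y43.756
M3 S747
G1 X52.776 Y17.856 F1260
G1 X36.362 Y41.226 F1260
G1 X64.808 Y43.756 F1260
M5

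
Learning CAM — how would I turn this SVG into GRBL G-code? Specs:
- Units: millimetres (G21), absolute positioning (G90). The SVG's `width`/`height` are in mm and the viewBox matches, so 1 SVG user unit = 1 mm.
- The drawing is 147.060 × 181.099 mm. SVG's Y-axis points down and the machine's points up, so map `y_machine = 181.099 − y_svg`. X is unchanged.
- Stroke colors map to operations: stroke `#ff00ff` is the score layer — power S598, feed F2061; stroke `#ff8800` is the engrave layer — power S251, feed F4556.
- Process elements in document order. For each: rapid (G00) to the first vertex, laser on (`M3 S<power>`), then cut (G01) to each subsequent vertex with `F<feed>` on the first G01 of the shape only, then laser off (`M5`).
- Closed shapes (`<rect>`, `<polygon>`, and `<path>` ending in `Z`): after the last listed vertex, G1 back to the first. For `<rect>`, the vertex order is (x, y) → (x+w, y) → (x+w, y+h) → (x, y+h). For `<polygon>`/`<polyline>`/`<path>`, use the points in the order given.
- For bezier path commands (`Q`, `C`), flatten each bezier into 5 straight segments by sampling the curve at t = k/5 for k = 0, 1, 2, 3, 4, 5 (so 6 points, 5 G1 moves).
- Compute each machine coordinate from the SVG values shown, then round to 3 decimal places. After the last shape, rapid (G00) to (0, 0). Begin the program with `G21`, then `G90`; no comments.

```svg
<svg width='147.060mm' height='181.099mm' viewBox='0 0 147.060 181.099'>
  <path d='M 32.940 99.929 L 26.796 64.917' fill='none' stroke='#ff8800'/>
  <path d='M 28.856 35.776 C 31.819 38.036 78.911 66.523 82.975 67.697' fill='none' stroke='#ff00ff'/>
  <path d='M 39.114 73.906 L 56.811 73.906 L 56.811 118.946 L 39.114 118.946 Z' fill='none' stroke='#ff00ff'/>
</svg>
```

G21
G90
G00 X32.940 Y81.170
M3 S251
G01 X26.796 Y116.182 F4556
M5
G00 X28.856 Y145.323
M3 S598
G01 X35.232 Y141.248 F2061
G01 X48.015 Y133.449
G01 X63.023 Y124.494
G01 X76.070 Y116.956
G01 X82.975 Y113.402
M5
G00 X39.114 Y107.193
M3 S598
G01 X56.811 Y107.193 F2061
G01 X56.811 Y62.153
G01 X39.114 Y62.153
G01 X39.114 Y107.193
M5
G00 X0.000 Y0.000

1 u = 1 mm; y_m = 181.099 − y.

[1] `<path>` line segment, #ff8800→engrave S251 F4556: (32.940,81.170) → (26.796,116.182)

[2] `<path>` cubic bezier, #ff00ff→score S598 F2061: (28.856,145.323) → (35.232,141.248) → (48.015,133.449) → (63.023,124.494) → (76.070,116.956) → (82.975,113.402)

[3] `<path>` rectangle, #ff00ff→score S598 F2061: (39.114,107.193) → (56.811,107.193) → (56.811,62.153) → (39.114,62.153) → (39.114,107.193) (closed)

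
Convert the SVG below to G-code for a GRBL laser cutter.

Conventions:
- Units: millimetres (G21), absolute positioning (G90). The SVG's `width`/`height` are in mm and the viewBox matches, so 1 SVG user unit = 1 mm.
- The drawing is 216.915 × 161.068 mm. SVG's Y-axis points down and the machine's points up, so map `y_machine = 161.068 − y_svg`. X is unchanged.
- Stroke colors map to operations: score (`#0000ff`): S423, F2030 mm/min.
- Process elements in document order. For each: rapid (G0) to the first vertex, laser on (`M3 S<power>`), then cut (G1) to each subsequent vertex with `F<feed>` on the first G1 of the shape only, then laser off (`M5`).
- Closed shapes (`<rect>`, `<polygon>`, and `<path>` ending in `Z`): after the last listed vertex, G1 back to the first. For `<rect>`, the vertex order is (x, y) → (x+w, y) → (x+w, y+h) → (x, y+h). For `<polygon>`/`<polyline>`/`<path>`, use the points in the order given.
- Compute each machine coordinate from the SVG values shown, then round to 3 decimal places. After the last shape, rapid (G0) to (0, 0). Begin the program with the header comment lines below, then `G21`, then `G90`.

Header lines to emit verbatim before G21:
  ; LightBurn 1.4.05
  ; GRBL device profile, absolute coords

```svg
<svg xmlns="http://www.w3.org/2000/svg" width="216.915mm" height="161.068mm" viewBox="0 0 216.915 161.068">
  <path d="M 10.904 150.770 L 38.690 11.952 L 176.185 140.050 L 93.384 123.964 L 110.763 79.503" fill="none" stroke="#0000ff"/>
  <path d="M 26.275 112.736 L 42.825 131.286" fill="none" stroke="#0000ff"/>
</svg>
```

; LightBurn 1.4.05
; GRBL device profile, absolute coords
G21
G90
G0 X10.904 Y10.298
M3 S423
G1 X38.690 Y149.116 F2030
G1 X176.185 Y21.018
G1 X93.384 Y37.104
G1 X110.763 Y81.565
M5
G0 X26.275 Y48.332
M3 S423
G1 X42.825 Y29.782 F2030
M5
G0 X0.000 Y0.000

viewBox `0 0 216.915 161.068` with mm width/height → 1 unit = 1 mm. Flip: y_m = 161.068 − y_svg.

**Shape 1** — `<path>` open polyline, stroke `#0000ff` → score (S423, F2030). Machine vertices: (10.904,10.298) → (38.690,149.116) → (176.185,21.018) → (93.384,37.104) → (110.763,81.565). Open path.

**Shape 2** — `<path>` line segment, stroke `#0000ff` → score (S423, F2030). Machine vertices: (26.275,48.332) → (42.825,29.782). Open path.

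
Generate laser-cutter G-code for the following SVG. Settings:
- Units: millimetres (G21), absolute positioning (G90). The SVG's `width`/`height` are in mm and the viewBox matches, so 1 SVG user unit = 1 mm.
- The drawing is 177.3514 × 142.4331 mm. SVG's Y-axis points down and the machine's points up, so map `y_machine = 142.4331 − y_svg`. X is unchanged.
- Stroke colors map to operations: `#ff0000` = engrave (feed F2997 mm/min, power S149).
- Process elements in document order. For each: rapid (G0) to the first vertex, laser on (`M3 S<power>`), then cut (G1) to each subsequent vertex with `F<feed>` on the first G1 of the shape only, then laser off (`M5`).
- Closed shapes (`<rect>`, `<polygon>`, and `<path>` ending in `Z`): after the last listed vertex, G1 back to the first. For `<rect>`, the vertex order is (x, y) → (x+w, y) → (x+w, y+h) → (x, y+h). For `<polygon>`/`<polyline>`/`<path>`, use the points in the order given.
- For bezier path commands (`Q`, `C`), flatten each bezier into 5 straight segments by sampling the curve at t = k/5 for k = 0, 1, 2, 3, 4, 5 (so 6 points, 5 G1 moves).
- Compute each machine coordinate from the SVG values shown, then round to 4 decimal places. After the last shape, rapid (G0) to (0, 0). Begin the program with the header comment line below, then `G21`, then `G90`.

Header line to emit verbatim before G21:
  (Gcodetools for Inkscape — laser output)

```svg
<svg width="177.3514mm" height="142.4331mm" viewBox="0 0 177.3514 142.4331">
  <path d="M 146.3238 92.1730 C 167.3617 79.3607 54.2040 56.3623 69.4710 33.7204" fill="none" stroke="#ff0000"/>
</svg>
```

(Gcodetools for Inkscape — laser output)
G21
G90
G0 X146.3238 Y50.2601
M3 S149
G1 X144.9440 Y59.0855 F2997
G1 X123.9631 Y69.8495
G1 X95.9868 Y82.0460
G1 X73.6208 Y95.1691
G1 X69.4710 Y108.7127
M5
G0 X0.0000 Y0.0000

viewBox `0 0 177.3514 142.4331` with mm width/height → 1 unit = 1 mm. Flip: y_m = 142.4331 − y_svg.

**Shape 1** — `<path>` cubic bezier, stroke `#ff0000` → engrave (S149, F2997). Control points (SVG): P0=(146.3238,92.1730), P1=(167.3617,79.3607), P2=(54.2040,56.3623), P3=(69.4710,33.7204); sampled at t=k/5. Machine vertices: (146.3238,50.2601) → (144.9440,59.0855) → (123.9631,69.8495) → (95.9868,82.0460) → (73.6208,95.1691) → (69.4710,108.7127). Open path.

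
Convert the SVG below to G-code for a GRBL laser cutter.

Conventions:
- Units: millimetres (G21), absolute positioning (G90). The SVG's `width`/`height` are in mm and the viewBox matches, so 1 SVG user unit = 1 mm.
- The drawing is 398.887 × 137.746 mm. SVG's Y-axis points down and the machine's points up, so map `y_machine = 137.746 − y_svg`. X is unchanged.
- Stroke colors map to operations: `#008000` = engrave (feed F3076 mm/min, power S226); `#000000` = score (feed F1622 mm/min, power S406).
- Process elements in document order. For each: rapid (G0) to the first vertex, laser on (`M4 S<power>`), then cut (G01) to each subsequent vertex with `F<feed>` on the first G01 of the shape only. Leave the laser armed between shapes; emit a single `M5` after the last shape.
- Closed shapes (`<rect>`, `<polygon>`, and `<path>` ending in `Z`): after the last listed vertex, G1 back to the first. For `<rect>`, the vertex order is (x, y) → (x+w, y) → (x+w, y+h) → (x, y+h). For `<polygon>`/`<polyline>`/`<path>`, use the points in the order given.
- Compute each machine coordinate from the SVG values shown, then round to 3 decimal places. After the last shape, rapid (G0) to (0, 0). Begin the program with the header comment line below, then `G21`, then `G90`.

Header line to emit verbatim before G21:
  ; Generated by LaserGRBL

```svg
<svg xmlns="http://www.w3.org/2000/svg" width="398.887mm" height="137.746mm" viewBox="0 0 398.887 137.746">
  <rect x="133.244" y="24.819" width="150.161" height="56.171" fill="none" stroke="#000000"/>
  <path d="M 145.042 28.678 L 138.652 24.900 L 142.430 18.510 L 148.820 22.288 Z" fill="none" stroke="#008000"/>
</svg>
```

; Generated by LaserGRBL
G21
G90
G0 X133.244 Y112.927
M4 S406
G01 X283.405 Y112.927 F1622
G01 X283.405 Y56.756
G01 X133.244 Y56.756
G01 X133.244 Y112.927
G0 X145.042 Y109.068
M4 S226
G01 X138.652 Y112.846 F3076
G01 X142.430 Y119.236
G01 X148.820 Y115.458
G01 X145.042 Y109.068
M5
G0 X0.000 Y0.000

Since the viewBox matches the mm dimensions, user units are millimetres directly. The only transform is the Y-flip y_m = 137.746 − y_svg.

Shape 1 is a rectangle drawn with `<rect>`. Its stroke #000000 means score at S406, F1622. After flipping Y the toolpath is (133.244,112.927) → (283.405,112.927) → (283.405,56.756) → (133.244,56.756) → (133.244,112.927), returning to the start.

Shape 2 is a regular polygon drawn with `<path>`. Its stroke #008000 means engrave at S226, F3076. After flipping Y the toolpath is (145.042,109.068) → (138.652,112.846) → (142.430,119.236) → (148.820,115.458) → (145.042,109.068), returning to the start.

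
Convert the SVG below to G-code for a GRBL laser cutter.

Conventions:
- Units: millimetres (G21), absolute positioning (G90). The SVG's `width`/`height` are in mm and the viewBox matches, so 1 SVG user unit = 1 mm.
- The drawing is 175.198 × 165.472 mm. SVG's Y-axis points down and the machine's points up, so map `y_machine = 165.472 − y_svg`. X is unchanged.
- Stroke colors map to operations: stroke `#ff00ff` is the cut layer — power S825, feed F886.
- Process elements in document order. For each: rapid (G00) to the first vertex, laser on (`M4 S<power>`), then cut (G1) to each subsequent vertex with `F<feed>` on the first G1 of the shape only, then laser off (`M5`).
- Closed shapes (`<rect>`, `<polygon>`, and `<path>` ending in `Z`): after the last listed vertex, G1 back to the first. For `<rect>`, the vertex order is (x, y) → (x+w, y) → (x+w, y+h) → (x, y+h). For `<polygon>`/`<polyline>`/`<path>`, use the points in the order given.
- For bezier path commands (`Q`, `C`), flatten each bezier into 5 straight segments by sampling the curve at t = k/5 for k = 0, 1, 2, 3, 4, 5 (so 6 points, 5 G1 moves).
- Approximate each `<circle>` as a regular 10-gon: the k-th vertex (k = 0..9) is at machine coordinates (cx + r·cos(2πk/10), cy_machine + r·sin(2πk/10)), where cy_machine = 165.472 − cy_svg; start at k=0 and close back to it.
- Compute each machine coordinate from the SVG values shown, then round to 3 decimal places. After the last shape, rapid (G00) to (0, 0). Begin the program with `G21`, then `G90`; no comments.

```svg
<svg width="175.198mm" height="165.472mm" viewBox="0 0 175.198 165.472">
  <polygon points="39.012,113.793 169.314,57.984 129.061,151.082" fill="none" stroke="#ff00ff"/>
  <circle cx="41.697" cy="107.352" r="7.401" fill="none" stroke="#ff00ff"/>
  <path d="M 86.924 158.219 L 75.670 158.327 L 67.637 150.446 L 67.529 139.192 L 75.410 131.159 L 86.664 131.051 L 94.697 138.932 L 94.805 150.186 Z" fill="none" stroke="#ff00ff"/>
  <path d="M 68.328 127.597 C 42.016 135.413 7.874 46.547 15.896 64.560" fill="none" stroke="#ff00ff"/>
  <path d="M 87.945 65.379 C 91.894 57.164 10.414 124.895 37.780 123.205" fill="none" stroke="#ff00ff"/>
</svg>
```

G21
G90
G00 X39.012 Y51.679
M4 S825
G1 X169.314 Y107.488 F886
G1 X129.061 Y14.390
G1 X39.012 Y51.679
M5
G00 X49.098 Y58.120
M4 S825
G1 X47.685 Y62.470 F886
G1 X43.984 Y65.159
G1 X39.410 Y65.159
G1 X35.709 Y62.470
G1 X34.296 Y58.120
G1 X35.709 Y53.770
G1 X39.410 Y51.081
G1 X43.984 Y51.081
G1 X47.685 Y53.770
G1 X49.098 Y58.120
M5
G00 X86.924 Y7.253
M4 S825
G1 X75.670 Y7.145 F886
G1 X67.637 Y15.026
G1 X67.529 Y26.280
G1 X75.410 Y34.313
G1 X86.664 Y34.421
G1 X94.697 Y26.540
G1 X94.805 Y15.286
G1 X86.924 Y7.253
M5
G00 X68.328 Y37.875
M4 S825
G1 X52.001 Y43.159 F886
G1 X36.195 Y61.875
G1 X23.309 Y84.254
G1 X15.743 Y100.523
G1 X15.896 Y100.912
M5
G00 X87.945 Y100.093
M4 S825
G1 X81.617 Y97.071 F886
G1 X64.111 Y82.800
G1 X44.753 Y64.258
G1 X32.868 Y48.421
G1 X37.780 Y42.267
M5
G00 X0.000 Y0.000

1 u = 1 mm; y_m = 165.472 − y.

[1] `<polygon>` closed polygon, #ff00ff→cut S825 F886: (39.012,51.679) → (169.314,107.488) → (129.061,14.390) → (39.012,51.679) (closed)

[2] `<circle>` circle, #ff00ff→cut S825 F886: (49.098,58.120) → (47.685,62.470) → (43.984,65.159) → (39.410,65.159) → (35.709,62.470) → (34.296,58.120) → (35.709,53.770) → (39.410,51.081) → (43.984,51.081) → (47.685,53.770) → (49.098,58.120) (closed)

[3] `<path>` regular polygon, #ff00ff→cut S825 F886: (86.924,7.253) → (75.670,7.145) → (67.637,15.026) → (67.529,26.280) → (75.410,34.313) → (86.664,34.421) → (94.697,26.540) → (94.805,15.286) → (86.924,7.253) (closed)

[4] `<path>` cubic bezier, #ff00ff→cut S825 F886: (68.328,37.875) → (52.001,43.159) → (36.195,61.875) → (23.309,84.254) → (15.743,100.523) → (15.896,100.912)

[5] `<path>` cubic bezier, #ff00ff→cut S825 F886: (87.945,100.093) → (81.617,97.071) → (64.111,82.800) → (44.753,64.258) → (32.868,48.421) → (37.780,42.267)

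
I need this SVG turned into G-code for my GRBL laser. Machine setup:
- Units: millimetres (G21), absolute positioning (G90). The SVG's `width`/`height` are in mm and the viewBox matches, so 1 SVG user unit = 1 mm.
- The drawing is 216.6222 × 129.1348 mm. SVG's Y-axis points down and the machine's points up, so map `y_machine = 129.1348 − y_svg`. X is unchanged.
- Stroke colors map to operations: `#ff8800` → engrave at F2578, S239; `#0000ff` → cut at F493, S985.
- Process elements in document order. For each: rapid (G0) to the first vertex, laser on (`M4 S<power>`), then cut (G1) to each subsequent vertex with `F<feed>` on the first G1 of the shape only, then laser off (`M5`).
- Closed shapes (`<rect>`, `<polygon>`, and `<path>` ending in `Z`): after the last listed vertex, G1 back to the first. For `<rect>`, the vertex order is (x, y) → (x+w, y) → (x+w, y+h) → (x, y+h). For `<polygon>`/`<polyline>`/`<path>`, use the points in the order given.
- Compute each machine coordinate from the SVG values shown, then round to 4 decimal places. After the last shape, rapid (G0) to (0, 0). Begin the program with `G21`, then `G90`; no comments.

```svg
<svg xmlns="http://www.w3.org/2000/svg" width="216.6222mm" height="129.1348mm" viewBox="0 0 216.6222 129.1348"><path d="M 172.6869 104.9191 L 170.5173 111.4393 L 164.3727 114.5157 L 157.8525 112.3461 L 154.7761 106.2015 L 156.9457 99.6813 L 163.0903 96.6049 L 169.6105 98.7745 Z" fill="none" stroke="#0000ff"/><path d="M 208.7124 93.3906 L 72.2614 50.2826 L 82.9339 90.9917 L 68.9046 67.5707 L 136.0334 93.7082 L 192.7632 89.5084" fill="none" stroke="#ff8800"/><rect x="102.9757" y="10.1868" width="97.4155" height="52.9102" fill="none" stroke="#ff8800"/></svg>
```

viewBox `0 0 216.6222 129.1348` with mm width/height → 1 unit = 1 mm. Flip: y_m = 129.1348 − y_svg.

**Shape 1** — `<path>` regular polygon, stroke `#0000ff` → cut (S985, F493). Machine vertices: (172.6869,24.2157) → (170.5173,17.6955) → (164.3727,14.6191) → (157.8525,16.7887) → (154.7761,22.9333) → (156.9457,29.4535) → (163.0903,32.5299) → (169.6105,30.3603) → (172.6869,24.2157). Closed: final G1 returns to the first vertex.

**Shape 2** — `<path>` open polyline, stroke `#ff8800` → engrave (S239, F2578). Machine vertices: (208.7124,35.7442) → (72.2614,78.8522) → (82.9339,38.1431) → (68.9046,61.5641) → (136.0334,35.4266) → (192.7632,39.6264). Open path.

**Shape 3** — `<rect>` rectangle, stroke `#ff8800` → engrave (S239, F2578). Machine vertices: (102.9757,118.9480) → (200.3912,118.9480) → (200.3912,66.0378) → (102.9757,66.0378) → (102.9757,118.9480). Closed: final G1 returns to the first vertex.

G21
G90
G0 X172.6869 Y24.2157
M4 S985
G1 X170.5173 Y17.6955 F493
G1 X164.3727 Y14.6191
G1 X157.8525 Y16.7887
G1 X154.7761 Y22.9333
G1 X156.9457 Y29.4535
G1 X163.0903 Y32.5299
G1 X169.6105 Y30.3603
G1 X172.6869 Y24.2157
M5
G0 X208.7124 Y35.7442
M4 S239
G1 X72.2614 Y78.8522 F2578
G1 X82.9339 Y38.1431
G1 X68.9046 Y61.5641
G1 X136.0334 Y35.4266
G1 X192.7632 Y39.6264
M5
G0 X102.9757 Y118.9480
M4 S239
G1 X200.3912 Y118.9480 F2578
G1 X200.3912 Y66.0378
G1 X102.9757 Y66.0378
G1 X102.9757 Y118.9480
M5
G0 X0.0000 Y0.0000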